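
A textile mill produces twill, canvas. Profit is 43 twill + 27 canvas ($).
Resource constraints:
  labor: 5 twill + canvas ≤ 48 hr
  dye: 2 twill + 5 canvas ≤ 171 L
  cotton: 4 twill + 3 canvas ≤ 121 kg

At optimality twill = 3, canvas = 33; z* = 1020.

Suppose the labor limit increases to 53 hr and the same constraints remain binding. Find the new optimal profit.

Binding: labor and dye. Non-binding: cotton (10 unused).
Slack constraints have shadow price 0 (complementary slackness).
The binding rows give the dual system: 5·y_labor + 2·y_dye = 43 and 1·y_labor + 5·y_dye = 27.
This yields shadow prices y_labor = 7, y_dye = 4.
Δz = y_labor·Δb = 7 × (5) = 35, so new z* = 1020 + 35 = 1055.

1055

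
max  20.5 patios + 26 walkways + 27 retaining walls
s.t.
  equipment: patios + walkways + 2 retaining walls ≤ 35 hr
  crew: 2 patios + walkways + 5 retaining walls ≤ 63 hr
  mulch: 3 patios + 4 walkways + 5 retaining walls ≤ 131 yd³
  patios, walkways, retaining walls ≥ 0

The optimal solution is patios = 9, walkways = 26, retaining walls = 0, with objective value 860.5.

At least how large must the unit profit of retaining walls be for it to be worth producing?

Binding: equipment and mulch. Non-binding: crew (19 unused).
Slack constraints have shadow price 0 (complementary slackness).
From A_Bᵀ y = c: 1·y_equipment + 3·y_mulch = 20.5; 1·y_equipment + 4·y_mulch = 26.
Solving: y_equipment = 4, y_mulch = 5.5.
retaining walls enters the basis when its profit ≥ yᵀa₃ = 4·2 + 5.5·5 = 35.5.

35.5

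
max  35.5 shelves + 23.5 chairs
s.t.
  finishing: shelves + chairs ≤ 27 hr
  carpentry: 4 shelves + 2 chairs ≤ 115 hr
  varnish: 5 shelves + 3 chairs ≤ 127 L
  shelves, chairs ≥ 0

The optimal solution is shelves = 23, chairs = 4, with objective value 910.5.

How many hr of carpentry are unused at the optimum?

15

carpentry used = 4·23 + 2·4 = 100; slack = 115 − 100 = 15.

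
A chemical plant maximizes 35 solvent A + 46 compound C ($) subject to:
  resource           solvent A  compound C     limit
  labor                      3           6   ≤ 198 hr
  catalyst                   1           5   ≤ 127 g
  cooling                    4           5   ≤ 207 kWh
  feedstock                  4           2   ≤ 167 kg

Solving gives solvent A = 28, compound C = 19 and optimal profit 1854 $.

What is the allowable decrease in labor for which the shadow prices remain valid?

Binding constraints: labor, cooling. The basis is B = [[3,6],[4,5]] with det -9.
Per unit decrease in labor, x* moves by d = (0.5556, -0.4444).
The basis stays optimal until feedstock becomes binding; allowable decrease = 12.75 hr.

12.75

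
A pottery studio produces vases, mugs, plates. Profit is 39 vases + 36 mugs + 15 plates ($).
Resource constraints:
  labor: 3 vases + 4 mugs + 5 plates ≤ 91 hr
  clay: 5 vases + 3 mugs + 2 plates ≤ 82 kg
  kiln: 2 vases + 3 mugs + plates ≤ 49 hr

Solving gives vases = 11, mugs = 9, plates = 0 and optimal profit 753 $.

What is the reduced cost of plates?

Check each constraint at x*: labor 69/91 (slack 22); clay 82/82 (tight); kiln 49/49 (tight).
By complementary slackness, y = 0 for the non-binding constraint.
The binding rows give the dual system: 5·y_clay + 2·y_kiln = 39 and 3·y_clay + 3·y_kiln = 36.
→ y_clay = 5 and y_kiln = 7.
Reduced cost of plates: c₃ − yᵀa₃ = 15 − (5·2 + 7·1) = 15 − 17 = -2.

-2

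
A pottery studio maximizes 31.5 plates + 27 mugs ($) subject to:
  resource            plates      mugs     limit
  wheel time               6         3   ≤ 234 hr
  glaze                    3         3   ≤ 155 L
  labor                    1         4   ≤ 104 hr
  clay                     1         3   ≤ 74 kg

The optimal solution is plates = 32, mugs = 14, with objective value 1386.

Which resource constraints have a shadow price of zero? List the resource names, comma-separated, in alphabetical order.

glaze, labor

wheel time: 234/234 (binding)
glaze: 138/155 (slack 17)
labor: 88/104 (slack 16)
clay: 74/74 (binding)
By complementary slackness, a constraint with positive slack has shadow price 0 → glaze, labor.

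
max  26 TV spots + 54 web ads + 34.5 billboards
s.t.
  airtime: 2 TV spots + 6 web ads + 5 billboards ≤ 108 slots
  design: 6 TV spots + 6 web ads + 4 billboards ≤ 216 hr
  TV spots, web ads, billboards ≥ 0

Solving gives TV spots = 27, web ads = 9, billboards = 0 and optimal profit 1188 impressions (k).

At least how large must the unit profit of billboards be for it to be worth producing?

43

At the optimum: airtime uses 108 of 108 (binding); design uses 216 of 216 (binding).
From A_Bᵀ y = c: 2·y_airtime + 6·y_design = 26; 6·y_airtime + 6·y_design = 54.
This yields shadow prices y_airtime = 7, y_design = 2.
billboards enters the basis when its profit ≥ yᵀa₃ = 7·5 + 2·4 = 43.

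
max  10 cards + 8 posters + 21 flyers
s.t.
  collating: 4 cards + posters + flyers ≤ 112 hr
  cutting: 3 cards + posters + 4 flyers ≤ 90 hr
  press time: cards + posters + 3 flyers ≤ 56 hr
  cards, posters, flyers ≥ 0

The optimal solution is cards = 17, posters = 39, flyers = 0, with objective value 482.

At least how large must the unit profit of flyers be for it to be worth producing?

Check each constraint at x*: collating 107/112 (slack 5); cutting 90/90 (tight); press time 56/56 (tight).
By complementary slackness, y = 0 for the non-binding constraint.
From A_Bᵀ y = c: 3·y_cutting + 1·y_press time = 10; 1·y_cutting + 1·y_press time = 8.
Solving: y_cutting = 1, y_press time = 7.
flyers enters the basis when its profit ≥ yᵀa₃ = 1·4 + 7·3 = 25.

25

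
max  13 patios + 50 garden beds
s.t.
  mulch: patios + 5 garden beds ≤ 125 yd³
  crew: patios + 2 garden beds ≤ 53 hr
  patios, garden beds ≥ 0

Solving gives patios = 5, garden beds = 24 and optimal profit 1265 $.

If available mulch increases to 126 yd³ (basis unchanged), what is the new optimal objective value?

1273

Check each constraint at x*: mulch 125/125 (tight); crew 53/53 (tight).
From A_Bᵀ y = c: 1·y_mulch + 1·y_crew = 13; 5·y_mulch + 2·y_crew = 50.
This yields shadow prices y_mulch = 8, y_crew = 5.
Δz = y_mulch·Δb = 8 × (1) = 8, so new z* = 1265 + 8 = 1273.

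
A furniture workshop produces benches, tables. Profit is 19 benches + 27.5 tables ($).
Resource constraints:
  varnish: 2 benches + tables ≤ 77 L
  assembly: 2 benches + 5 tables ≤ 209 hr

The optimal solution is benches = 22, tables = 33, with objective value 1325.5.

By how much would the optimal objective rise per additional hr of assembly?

Both varnish and assembly are binding at x*.
The binding rows give the dual system: 2·y_varnish + 2·y_assembly = 19 and 1·y_varnish + 5·y_assembly = 27.5.
This yields shadow prices y_varnish = 5, y_assembly = 4.5.
Shadow price of assembly = 4.5.

4.5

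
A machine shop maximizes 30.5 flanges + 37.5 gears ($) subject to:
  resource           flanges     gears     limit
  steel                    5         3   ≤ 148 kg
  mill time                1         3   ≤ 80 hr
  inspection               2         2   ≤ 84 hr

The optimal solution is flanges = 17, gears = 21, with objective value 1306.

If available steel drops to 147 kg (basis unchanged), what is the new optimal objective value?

At the optimum: steel uses 148 of 148 (binding); mill time uses 80 of 80 (binding); inspection uses 76 of 84 (slack = 8).
By complementary slackness, y = 0 for the non-binding constraint.
The binding rows give the dual system: 5·y_steel + 1·y_mill time = 30.5 and 3·y_steel + 3·y_mill time = 37.5.
This yields shadow prices y_steel = 4.5, y_mill time = 8.
Δz = y_steel·Δb = 4.5 × (-1) = -4.5, so new z* = 1306 − 4.5 = 1301.5.

1301.5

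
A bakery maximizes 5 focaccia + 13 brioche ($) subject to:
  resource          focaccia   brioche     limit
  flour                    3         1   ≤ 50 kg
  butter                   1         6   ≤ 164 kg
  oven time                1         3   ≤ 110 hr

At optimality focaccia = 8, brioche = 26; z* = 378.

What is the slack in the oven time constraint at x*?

oven time used = 1·8 + 3·26 = 86; slack = 110 − 86 = 24.

24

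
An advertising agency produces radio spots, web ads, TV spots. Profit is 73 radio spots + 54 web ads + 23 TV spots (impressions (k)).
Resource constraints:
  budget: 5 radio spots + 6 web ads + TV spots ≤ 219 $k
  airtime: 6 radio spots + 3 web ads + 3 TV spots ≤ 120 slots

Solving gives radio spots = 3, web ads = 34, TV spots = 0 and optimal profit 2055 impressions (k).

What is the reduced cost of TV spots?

-6

At the optimum: budget uses 219 of 219 (binding); airtime uses 120 of 120 (binding).
The binding rows give the dual system: 5·y_budget + 6·y_airtime = 73 and 6·y_budget + 3·y_airtime = 54.
→ y_budget = 5 and y_airtime = 8.
Reduced cost of TV spots: c₃ − yᵀa₃ = 23 − (5·1 + 8·3) = 23 − 29 = -6.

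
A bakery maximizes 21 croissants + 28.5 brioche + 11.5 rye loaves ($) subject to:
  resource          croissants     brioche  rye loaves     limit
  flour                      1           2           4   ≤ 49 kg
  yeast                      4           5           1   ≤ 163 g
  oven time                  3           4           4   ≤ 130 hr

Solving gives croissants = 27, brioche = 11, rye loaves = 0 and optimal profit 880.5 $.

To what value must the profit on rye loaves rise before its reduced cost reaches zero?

Binding: flour and yeast. Non-binding: oven time (5 unused).
By complementary slackness, y = 0 for the non-binding constraint.
Dual feasibility on the basic columns requires 1·y_flour + 4·y_yeast = 21, 2·y_flour + 5·y_yeast = 28.5.
→ y_flour = 3 and y_yeast = 4.5.
rye loaves enters the basis when its profit ≥ yᵀa₃ = 3·4 + 4.5·1 = 16.5.

16.5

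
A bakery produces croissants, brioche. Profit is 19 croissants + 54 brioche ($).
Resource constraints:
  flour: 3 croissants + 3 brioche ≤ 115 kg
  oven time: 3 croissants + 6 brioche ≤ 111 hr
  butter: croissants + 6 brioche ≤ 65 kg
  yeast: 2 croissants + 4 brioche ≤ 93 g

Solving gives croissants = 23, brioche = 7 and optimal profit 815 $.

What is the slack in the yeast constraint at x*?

yeast used = 2·23 + 4·7 = 74; slack = 93 − 74 = 19.

19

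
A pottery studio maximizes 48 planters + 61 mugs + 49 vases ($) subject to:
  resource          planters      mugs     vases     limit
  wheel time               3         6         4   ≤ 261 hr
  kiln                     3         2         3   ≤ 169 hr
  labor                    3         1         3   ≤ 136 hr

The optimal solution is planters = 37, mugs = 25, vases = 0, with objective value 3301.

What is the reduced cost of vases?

-8

Binding: wheel time and labor. Non-binding: kiln (8 unused).
Slack constraints have shadow price 0 (complementary slackness).
From A_Bᵀ y = c: 3·y_wheel time + 3·y_labor = 48; 6·y_wheel time + 1·y_labor = 61.
→ y_wheel time = 9 and y_labor = 7.
Reduced cost of vases: c₃ − yᵀa₃ = 49 − (9·4 + 7·3) = 49 − 57 = -8.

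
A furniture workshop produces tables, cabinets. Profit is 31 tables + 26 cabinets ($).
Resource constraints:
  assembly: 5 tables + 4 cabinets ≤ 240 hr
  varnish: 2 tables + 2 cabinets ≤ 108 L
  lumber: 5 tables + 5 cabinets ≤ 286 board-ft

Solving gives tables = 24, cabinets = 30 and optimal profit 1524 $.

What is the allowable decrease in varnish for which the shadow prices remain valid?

Binding constraints: assembly, varnish. The basis is B = [[5,4],[2,2]] with det 2.
Per unit decrease in varnish, x* moves by d = (2, -2.5).
The basis stays optimal until cabinets reaches 0; allowable decrease = 12 L.

12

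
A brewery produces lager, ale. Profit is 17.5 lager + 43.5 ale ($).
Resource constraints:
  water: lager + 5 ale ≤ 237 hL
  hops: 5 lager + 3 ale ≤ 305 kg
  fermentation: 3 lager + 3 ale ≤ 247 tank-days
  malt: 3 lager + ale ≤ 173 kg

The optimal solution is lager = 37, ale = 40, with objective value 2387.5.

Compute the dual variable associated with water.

At the optimum: water uses 237 of 237 (binding); hops uses 305 of 305 (binding); fermentation uses 231 of 247 (slack = 16); malt uses 151 of 173 (slack = 22).
Slack constraints have shadow price 0 (complementary slackness).
Dual feasibility on the basic columns requires 1·y_water + 5·y_hops = 17.5, 5·y_water + 3·y_hops = 43.5.
→ y_water = 7.5 and y_hops = 2.
Shadow price of water = 7.5.

7.5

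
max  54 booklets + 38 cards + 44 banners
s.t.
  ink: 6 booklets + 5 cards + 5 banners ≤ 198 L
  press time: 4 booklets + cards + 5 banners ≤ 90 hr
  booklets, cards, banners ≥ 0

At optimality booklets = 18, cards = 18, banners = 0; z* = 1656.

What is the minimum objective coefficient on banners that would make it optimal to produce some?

Both ink and press time are binding at x*.
The binding rows give the dual system: 6·y_ink + 4·y_press time = 54 and 5·y_ink + 1·y_press time = 38.
This yields shadow prices y_ink = 7, y_press time = 3.
banners enters the basis when its profit ≥ yᵀa₃ = 7·5 + 3·5 = 50.

50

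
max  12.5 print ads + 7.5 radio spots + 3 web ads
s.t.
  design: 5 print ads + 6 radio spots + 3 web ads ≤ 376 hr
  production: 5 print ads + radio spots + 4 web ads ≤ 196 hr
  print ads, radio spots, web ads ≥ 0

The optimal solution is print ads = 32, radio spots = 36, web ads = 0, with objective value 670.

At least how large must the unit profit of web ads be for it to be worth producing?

9

Both design and production are binding at x*.
The binding rows give the dual system: 5·y_design + 5·y_production = 12.5 and 6·y_design + 1·y_production = 7.5.
Solving: y_design = 1, y_production = 1.5.
web ads enters the basis when its profit ≥ yᵀa₃ = 1·3 + 1.5·4 = 9.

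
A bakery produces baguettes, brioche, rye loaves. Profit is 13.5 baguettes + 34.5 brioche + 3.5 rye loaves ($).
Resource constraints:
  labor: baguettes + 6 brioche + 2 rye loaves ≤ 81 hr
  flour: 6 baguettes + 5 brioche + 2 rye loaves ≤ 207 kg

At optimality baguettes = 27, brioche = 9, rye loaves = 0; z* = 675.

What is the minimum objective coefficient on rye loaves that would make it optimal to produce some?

At the optimum: labor uses 81 of 81 (binding); flour uses 207 of 207 (binding).
The binding rows give the dual system: 1·y_labor + 6·y_flour = 13.5 and 6·y_labor + 5·y_flour = 34.5.
Solving: y_labor = 4.5, y_flour = 1.5.
rye loaves enters the basis when its profit ≥ yᵀa₃ = 4.5·2 + 1.5·2 = 12.

12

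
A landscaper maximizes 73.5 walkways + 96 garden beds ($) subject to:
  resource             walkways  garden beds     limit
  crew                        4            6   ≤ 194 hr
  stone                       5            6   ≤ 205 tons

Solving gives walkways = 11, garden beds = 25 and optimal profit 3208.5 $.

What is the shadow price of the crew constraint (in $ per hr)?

6.5

Both crew and stone are binding at x*.
The binding rows give the dual system: 4·y_crew + 5·y_stone = 73.5 and 6·y_crew + 6·y_stone = 96.
Solving: y_crew = 6.5, y_stone = 9.5.
Shadow price of crew = 6.5.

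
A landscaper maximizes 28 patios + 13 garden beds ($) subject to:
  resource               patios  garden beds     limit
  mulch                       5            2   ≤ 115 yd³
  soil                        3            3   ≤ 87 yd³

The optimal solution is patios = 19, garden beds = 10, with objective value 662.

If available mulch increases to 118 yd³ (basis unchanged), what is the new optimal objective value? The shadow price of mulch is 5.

Δb = 3, so new z* = 662 + (5)·(3) = 662 + 15 = 677.

677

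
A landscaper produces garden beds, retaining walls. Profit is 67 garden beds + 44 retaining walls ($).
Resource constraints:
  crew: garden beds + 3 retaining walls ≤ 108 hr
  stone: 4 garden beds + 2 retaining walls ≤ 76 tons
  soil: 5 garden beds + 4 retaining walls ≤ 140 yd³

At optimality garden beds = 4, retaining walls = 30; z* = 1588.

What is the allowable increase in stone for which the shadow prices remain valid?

36

Binding constraints: stone, soil. The basis is B = [[4,2],[5,4]] with det 6.
Per unit increase in stone, x* moves by d = (0.6667, -0.8333).
The basis stays optimal until retaining walls reaches 0; allowable increase = 36 tons.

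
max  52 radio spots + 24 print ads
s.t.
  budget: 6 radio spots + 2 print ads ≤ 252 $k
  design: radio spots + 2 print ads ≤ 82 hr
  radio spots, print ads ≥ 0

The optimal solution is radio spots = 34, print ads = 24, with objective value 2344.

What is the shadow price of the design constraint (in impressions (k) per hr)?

At the optimum: budget uses 252 of 252 (binding); design uses 82 of 82 (binding).
From A_Bᵀ y = c: 6·y_budget + 1·y_design = 52; 2·y_budget + 2·y_design = 24.
This yields shadow prices y_budget = 8, y_design = 4.
Shadow price of design = 4.

4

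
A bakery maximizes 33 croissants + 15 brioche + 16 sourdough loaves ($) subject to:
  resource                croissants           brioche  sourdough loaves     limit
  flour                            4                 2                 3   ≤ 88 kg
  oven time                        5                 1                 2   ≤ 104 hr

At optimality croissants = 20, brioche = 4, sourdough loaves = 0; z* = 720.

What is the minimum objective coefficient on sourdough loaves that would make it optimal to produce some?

23

Both flour and oven time are binding at x*.
From A_Bᵀ y = c: 4·y_flour + 5·y_oven time = 33; 2·y_flour + 1·y_oven time = 15.
→ y_flour = 7 and y_oven time = 1.
sourdough loaves enters the basis when its profit ≥ yᵀa₃ = 7·3 + 1·2 = 23.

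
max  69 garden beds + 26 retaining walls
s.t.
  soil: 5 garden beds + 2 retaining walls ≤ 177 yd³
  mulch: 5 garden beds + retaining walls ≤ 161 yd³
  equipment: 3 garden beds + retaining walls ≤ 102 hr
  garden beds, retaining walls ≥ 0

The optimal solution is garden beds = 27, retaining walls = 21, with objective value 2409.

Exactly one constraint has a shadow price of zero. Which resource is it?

mulch

soil: 177/177 (binding)
mulch: 156/161 (slack 5)
equipment: 102/102 (binding)
By complementary slackness, a constraint with positive slack has shadow price 0 → mulch.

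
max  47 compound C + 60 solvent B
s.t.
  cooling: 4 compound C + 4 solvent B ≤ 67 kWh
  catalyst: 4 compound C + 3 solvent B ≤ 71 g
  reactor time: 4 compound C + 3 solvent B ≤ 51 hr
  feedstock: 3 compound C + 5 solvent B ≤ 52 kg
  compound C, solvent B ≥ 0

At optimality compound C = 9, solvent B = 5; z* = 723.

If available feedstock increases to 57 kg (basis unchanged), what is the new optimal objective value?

Check each constraint at x*: cooling 56/67 (slack 11); catalyst 51/71 (slack 20); reactor time 51/51 (tight); feedstock 52/52 (tight).
Slack constraints have shadow price 0 (complementary slackness).
Dual feasibility on the basic columns requires 4·y_reactor time + 3·y_feedstock = 47, 3·y_reactor time + 5·y_feedstock = 60.
This yields shadow prices y_reactor time = 5, y_feedstock = 9.
Δz = y_feedstock·Δb = 9 × (5) = 45, so new z* = 723 + 45 = 768.

768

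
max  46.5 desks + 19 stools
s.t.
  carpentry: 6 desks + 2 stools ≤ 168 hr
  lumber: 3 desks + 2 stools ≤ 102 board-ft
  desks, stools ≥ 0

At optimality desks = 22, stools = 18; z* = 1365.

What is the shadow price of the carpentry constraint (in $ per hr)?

6

At the optimum: carpentry uses 168 of 168 (binding); lumber uses 102 of 102 (binding).
Dual feasibility on the basic columns requires 6·y_carpentry + 3·y_lumber = 46.5, 2·y_carpentry + 2·y_lumber = 19.
→ y_carpentry = 6 and y_lumber = 3.5.
Shadow price of carpentry = 6.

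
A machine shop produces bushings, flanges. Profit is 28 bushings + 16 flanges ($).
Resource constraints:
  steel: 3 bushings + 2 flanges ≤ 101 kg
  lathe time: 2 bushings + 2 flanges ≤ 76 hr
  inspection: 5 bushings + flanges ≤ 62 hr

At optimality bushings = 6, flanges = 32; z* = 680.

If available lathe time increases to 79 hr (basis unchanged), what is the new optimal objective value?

699.5

Binding: lathe time and inspection. Non-binding: steel (19 unused).
Since steel is not tight, its dual is 0.
From A_Bᵀ y = c: 2·y_lathe time + 5·y_inspection = 28; 2·y_lathe time + 1·y_inspection = 16.
Solving: y_lathe time = 6.5, y_inspection = 3.
Δz = y_lathe time·Δb = 6.5 × (3) = 19.5, so new z* = 680 + 19.5 = 699.5.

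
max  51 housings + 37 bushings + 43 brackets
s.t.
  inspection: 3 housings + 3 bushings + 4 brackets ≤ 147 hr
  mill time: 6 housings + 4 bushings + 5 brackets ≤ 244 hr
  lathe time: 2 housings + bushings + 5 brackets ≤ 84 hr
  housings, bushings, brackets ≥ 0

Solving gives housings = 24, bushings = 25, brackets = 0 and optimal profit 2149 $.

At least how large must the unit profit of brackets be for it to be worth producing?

Check each constraint at x*: inspection 147/147 (tight); mill time 244/244 (tight); lathe time 73/84 (slack 11).
By complementary slackness, y = 0 for the non-binding constraint.
From A_Bᵀ y = c: 3·y_inspection + 6·y_mill time = 51; 3·y_inspection + 4·y_mill time = 37.
→ y_inspection = 3 and y_mill time = 7.
brackets enters the basis when its profit ≥ yᵀa₃ = 3·4 + 7·5 = 47.

47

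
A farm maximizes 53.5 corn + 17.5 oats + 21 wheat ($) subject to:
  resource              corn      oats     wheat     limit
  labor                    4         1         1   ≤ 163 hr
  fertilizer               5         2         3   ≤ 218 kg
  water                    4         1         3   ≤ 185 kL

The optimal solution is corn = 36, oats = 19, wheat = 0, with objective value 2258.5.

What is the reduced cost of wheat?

At the optimum: labor uses 163 of 163 (binding); fertilizer uses 218 of 218 (binding); water uses 163 of 185 (slack = 22).
Slack constraints have shadow price 0 (complementary slackness).
From A_Bᵀ y = c: 4·y_labor + 5·y_fertilizer = 53.5; 1·y_labor + 2·y_fertilizer = 17.5.
This yields shadow prices y_labor = 6.5, y_fertilizer = 5.5.
Reduced cost of wheat: c₃ − yᵀa₃ = 21 − (6.5·1 + 5.5·3) = 21 − 23 = -2.

-2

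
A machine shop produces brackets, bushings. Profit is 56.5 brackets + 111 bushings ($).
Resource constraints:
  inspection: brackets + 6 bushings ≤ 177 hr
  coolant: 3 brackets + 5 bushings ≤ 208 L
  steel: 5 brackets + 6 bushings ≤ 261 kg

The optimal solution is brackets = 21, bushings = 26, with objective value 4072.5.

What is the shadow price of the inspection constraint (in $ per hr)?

Check each constraint at x*: inspection 177/177 (tight); coolant 193/208 (slack 15); steel 261/261 (tight).
Slack constraints have shadow price 0 (complementary slackness).
From A_Bᵀ y = c: 1·y_inspection + 5·y_steel = 56.5; 6·y_inspection + 6·y_steel = 111.
→ y_inspection = 9 and y_steel = 9.5.
Shadow price of inspection = 9.

9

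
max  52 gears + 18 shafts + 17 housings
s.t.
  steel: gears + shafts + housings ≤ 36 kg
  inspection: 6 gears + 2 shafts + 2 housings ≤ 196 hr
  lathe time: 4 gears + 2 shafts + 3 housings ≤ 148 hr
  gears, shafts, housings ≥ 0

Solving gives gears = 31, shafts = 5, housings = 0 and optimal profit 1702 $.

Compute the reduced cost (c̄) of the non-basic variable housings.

-1

At the optimum: steel uses 36 of 36 (binding); inspection uses 196 of 196 (binding); lathe time uses 134 of 148 (slack = 14).
Since lathe time is not tight, its dual is 0.
The binding rows give the dual system: 1·y_steel + 6·y_inspection = 52 and 1·y_steel + 2·y_inspection = 18.
Solving: y_steel = 1, y_inspection = 8.5.
Reduced cost of housings: c₃ − yᵀa₃ = 17 − (1·1 + 8.5·2) = 17 − 18 = -1.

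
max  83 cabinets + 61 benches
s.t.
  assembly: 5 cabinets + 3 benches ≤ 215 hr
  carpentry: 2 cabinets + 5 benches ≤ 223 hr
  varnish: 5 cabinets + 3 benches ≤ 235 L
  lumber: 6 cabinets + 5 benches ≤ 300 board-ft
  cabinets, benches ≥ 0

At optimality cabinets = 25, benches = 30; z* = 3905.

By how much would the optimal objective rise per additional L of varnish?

0

Check each constraint at x*: assembly 215/215 (tight); carpentry 200/223 (slack 23); varnish 215/235 (slack 20); lumber 300/300 (tight).
By complementary slackness, y = 0 for the non-binding constraints.
The binding rows give the dual system: 5·y_assembly + 6·y_lumber = 83 and 3·y_assembly + 5·y_lumber = 61.
This yields shadow prices y_assembly = 7, y_lumber = 8.
Shadow price of varnish = 0.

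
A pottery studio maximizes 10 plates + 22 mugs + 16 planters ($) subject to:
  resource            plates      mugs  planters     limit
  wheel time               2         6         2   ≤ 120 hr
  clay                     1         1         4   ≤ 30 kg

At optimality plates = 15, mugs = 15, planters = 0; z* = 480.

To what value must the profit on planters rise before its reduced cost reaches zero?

22

Both wheel time and clay are binding at x*.
The binding rows give the dual system: 2·y_wheel time + 1·y_clay = 10 and 6·y_wheel time + 1·y_clay = 22.
Solving: y_wheel time = 3, y_clay = 4.
planters enters the basis when its profit ≥ yᵀa₃ = 3·2 + 4·4 = 22.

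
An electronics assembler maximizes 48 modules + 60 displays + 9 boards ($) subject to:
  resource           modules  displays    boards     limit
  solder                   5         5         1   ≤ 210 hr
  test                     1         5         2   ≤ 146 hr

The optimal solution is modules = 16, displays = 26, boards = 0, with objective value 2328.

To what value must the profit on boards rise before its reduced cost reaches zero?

Both solder and test are binding at x*.
The binding rows give the dual system: 5·y_solder + 1·y_test = 48 and 5·y_solder + 5·y_test = 60.
→ y_solder = 9 and y_test = 3.
boards enters the basis when its profit ≥ yᵀa₃ = 9·1 + 3·2 = 15.

15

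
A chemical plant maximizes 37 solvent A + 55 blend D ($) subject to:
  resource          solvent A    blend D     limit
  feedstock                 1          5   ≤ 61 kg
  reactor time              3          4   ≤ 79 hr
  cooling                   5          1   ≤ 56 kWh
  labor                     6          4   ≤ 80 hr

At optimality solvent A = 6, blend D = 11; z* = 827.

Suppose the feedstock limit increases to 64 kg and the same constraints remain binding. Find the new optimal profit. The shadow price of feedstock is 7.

848

Δb = 3, so new z* = 827 + (7)·(3) = 827 + 21 = 848.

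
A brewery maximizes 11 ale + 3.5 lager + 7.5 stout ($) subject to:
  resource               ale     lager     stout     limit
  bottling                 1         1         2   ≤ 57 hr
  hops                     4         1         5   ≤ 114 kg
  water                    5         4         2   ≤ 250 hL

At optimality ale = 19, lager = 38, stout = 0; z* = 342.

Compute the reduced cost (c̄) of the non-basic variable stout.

At the optimum: bottling uses 57 of 57 (binding); hops uses 114 of 114 (binding); water uses 247 of 250 (slack = 3).
Since water is not tight, its dual is 0.
The binding rows give the dual system: 1·y_bottling + 4·y_hops = 11 and 1·y_bottling + 1·y_hops = 3.5.
Solving: y_bottling = 1, y_hops = 2.5.
Reduced cost of stout: c₃ − yᵀa₃ = 7.5 − (1·2 + 2.5·5) = 7.5 − 14.5 = -7.

-7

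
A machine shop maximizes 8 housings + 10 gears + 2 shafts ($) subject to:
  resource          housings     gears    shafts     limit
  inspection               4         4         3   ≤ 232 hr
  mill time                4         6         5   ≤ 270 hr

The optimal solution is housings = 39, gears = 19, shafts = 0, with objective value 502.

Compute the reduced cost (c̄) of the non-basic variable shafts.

At the optimum: inspection uses 232 of 232 (binding); mill time uses 270 of 270 (binding).
From A_Bᵀ y = c: 4·y_inspection + 4·y_mill time = 8; 4·y_inspection + 6·y_mill time = 10.
Solving: y_inspection = 1, y_mill time = 1.
Reduced cost of shafts: c₃ − yᵀa₃ = 2 − (1·3 + 1·5) = 2 − 8 = -6.

-6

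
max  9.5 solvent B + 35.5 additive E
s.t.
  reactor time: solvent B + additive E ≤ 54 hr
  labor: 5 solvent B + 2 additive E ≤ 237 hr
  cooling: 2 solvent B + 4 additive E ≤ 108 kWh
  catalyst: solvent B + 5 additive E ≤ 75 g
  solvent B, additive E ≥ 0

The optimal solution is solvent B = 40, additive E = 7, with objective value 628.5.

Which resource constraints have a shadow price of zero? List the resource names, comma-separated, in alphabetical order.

labor, reactor time

reactor time: 47/54 (slack 7)
labor: 214/237 (slack 23)
cooling: 108/108 (binding)
catalyst: 75/75 (binding)
By complementary slackness, a constraint with positive slack has shadow price 0 → labor, reactor time.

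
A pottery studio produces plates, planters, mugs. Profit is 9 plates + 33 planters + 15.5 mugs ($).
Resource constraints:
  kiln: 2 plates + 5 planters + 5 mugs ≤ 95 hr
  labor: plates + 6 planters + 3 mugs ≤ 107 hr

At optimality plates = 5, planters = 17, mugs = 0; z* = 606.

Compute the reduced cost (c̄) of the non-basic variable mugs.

-8.5

Check each constraint at x*: kiln 95/95 (tight); labor 107/107 (tight).
From A_Bᵀ y = c: 2·y_kiln + 1·y_labor = 9; 5·y_kiln + 6·y_labor = 33.
Solving: y_kiln = 3, y_labor = 3.
Reduced cost of mugs: c₃ − yᵀa₃ = 15.5 − (3·5 + 3·3) = 15.5 − 24 = -8.5.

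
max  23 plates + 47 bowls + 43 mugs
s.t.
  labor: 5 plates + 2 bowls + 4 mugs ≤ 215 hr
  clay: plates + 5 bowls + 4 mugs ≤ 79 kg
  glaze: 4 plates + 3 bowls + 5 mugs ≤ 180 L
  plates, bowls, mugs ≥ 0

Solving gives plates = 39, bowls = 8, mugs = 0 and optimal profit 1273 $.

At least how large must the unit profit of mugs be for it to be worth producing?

48

Binding: clay and glaze. Non-binding: labor (4 unused).
By complementary slackness, y = 0 for the non-binding constraint.
Dual feasibility on the basic columns requires 1·y_clay + 4·y_glaze = 23, 5·y_clay + 3·y_glaze = 47.
Solving: y_clay = 7, y_glaze = 4.
mugs enters the basis when its profit ≥ yᵀa₃ = 7·4 + 4·5 = 48.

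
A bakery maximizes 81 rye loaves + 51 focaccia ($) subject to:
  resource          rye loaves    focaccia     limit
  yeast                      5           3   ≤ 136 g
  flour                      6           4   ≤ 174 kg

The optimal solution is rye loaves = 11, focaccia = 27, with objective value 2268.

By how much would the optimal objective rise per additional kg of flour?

Both yeast and flour are binding at x*.
From A_Bᵀ y = c: 5·y_yeast + 6·y_flour = 81; 3·y_yeast + 4·y_flour = 51.
Solving: y_yeast = 9, y_flour = 6.
Shadow price of flour = 6.

6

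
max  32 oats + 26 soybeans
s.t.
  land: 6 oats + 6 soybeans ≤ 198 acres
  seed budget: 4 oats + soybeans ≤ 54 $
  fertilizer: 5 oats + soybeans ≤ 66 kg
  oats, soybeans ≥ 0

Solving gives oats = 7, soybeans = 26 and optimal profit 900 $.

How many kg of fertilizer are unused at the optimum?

fertilizer used = 5·7 + 1·26 = 61; slack = 66 − 61 = 5.

5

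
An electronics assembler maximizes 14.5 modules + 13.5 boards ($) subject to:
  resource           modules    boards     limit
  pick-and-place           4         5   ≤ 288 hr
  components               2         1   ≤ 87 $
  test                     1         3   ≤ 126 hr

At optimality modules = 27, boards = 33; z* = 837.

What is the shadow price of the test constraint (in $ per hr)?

Binding: components and test. Non-binding: pick-and-place (15 unused).
Since pick-and-place is not tight, its dual is 0.
Dual feasibility on the basic columns requires 2·y_components + 1·y_test = 14.5, 1·y_components + 3·y_test = 13.5.
→ y_components = 6 and y_test = 2.5.
Shadow price of test = 2.5.

2.5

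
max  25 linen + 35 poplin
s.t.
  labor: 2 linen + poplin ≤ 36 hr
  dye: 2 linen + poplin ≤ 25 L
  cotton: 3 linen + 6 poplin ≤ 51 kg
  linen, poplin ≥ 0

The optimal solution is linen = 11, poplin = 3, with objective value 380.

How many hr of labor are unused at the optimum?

labor used = 2·11 + 1·3 = 25; slack = 36 − 25 = 11.

11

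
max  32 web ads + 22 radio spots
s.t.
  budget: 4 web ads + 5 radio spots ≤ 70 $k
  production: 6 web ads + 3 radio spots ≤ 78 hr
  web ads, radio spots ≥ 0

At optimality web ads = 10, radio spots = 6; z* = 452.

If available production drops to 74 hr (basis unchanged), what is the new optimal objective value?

436

At the optimum: budget uses 70 of 70 (binding); production uses 78 of 78 (binding).
From A_Bᵀ y = c: 4·y_budget + 6·y_production = 32; 5·y_budget + 3·y_production = 22.
This yields shadow prices y_budget = 2, y_production = 4.
Δz = y_production·Δb = 4 × (-4) = -16, so new z* = 452 − 16 = 436.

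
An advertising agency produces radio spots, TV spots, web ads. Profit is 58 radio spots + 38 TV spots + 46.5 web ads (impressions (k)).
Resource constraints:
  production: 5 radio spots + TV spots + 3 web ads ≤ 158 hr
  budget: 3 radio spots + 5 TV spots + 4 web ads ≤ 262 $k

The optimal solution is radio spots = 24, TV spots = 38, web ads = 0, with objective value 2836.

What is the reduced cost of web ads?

-1.5

Check each constraint at x*: production 158/158 (tight); budget 262/262 (tight).
The binding rows give the dual system: 5·y_production + 3·y_budget = 58 and 1·y_production + 5·y_budget = 38.
→ y_production = 8 and y_budget = 6.
Reduced cost of web ads: c₃ − yᵀa₃ = 46.5 − (8·3 + 6·4) = 46.5 − 48 = -1.5.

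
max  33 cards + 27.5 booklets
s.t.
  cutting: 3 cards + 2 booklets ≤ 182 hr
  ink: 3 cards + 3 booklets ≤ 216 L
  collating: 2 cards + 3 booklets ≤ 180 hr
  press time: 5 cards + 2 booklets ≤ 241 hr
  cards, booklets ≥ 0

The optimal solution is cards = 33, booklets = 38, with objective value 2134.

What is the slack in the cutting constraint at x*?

7

cutting used = 3·33 + 2·38 = 175; slack = 182 − 175 = 7.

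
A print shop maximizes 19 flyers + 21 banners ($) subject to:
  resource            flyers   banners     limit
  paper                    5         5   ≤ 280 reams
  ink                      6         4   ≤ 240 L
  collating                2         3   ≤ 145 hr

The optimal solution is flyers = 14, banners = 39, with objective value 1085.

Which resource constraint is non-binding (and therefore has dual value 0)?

paper: 265/280 (slack 15)
ink: 240/240 (binding)
collating: 145/145 (binding)
By complementary slackness, a constraint with positive slack has shadow price 0 → paper.

paper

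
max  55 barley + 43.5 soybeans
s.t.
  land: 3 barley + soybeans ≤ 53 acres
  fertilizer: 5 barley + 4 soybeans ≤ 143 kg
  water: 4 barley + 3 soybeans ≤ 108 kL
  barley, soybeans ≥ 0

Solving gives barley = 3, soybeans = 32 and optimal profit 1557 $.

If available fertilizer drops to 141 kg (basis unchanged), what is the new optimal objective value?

Binding: fertilizer and water. Non-binding: land (12 unused).
Since land is not tight, its dual is 0.
Dual feasibility on the basic columns requires 5·y_fertilizer + 4·y_water = 55, 4·y_fertilizer + 3·y_water = 43.5.
→ y_fertilizer = 9 and y_water = 2.5.
Δz = y_fertilizer·Δb = 9 × (-2) = -18, so new z* = 1557 − 18 = 1539.

1539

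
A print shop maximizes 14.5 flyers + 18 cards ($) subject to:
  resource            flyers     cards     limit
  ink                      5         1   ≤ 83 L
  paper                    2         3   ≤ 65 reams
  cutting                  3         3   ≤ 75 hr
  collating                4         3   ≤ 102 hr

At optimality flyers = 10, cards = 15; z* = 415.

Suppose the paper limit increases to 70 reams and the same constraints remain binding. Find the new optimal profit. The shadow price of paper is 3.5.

Δb = 5, so new z* = 415 + (3.5)·(5) = 415 + 17.5 = 432.5.

432.5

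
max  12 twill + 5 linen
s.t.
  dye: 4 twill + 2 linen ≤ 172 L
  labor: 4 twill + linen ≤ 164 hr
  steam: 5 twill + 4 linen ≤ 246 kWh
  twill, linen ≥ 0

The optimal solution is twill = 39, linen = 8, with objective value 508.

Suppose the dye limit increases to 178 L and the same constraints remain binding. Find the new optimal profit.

520

At the optimum: dye uses 172 of 172 (binding); labor uses 164 of 164 (binding); steam uses 227 of 246 (slack = 19).
Since steam is not tight, its dual is 0.
From A_Bᵀ y = c: 4·y_dye + 4·y_labor = 12; 2·y_dye + 1·y_labor = 5.
Solving: y_dye = 2, y_labor = 1.
Δz = y_dye·Δb = 2 × (6) = 12, so new z* = 508 + 12 = 520.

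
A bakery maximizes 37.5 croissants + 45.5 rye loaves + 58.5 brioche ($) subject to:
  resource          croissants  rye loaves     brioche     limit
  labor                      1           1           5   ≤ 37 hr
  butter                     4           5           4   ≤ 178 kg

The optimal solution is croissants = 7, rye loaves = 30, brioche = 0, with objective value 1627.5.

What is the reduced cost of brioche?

Both labor and butter are binding at x*.
Dual feasibility on the basic columns requires 1·y_labor + 4·y_butter = 37.5, 1·y_labor + 5·y_butter = 45.5.
This yields shadow prices y_labor = 5.5, y_butter = 8.
Reduced cost of brioche: c₃ − yᵀa₃ = 58.5 − (5.5·5 + 8·4) = 58.5 − 59.5 = -1.

-1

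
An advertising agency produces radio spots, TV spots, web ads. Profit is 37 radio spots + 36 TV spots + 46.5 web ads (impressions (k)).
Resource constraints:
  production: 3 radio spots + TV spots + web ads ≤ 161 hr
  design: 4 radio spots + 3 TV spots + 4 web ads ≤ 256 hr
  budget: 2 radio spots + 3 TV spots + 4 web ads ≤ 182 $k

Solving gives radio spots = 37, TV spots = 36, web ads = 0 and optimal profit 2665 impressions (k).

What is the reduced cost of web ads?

Check each constraint at x*: production 147/161 (slack 14); design 256/256 (tight); budget 182/182 (tight).
By complementary slackness, y = 0 for the non-binding constraint.
Dual feasibility on the basic columns requires 4·y_design + 2·y_budget = 37, 3·y_design + 3·y_budget = 36.
→ y_design = 6.5 and y_budget = 5.5.
Reduced cost of web ads: c₃ − yᵀa₃ = 46.5 − (6.5·4 + 5.5·4) = 46.5 − 48 = -1.5.

-1.5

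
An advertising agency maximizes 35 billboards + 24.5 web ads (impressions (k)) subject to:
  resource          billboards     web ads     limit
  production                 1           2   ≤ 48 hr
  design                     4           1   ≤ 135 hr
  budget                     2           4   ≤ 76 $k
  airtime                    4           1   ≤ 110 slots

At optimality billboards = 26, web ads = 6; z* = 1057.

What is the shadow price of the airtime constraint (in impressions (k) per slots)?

Binding: budget and airtime. Non-binding: production (10 unused), design (25 unused).
Slack constraints have shadow price 0 (complementary slackness).
The binding rows give the dual system: 2·y_budget + 4·y_airtime = 35 and 4·y_budget + 1·y_airtime = 24.5.
This yields shadow prices y_budget = 4.5, y_airtime = 6.5.
Shadow price of airtime = 6.5.

6.5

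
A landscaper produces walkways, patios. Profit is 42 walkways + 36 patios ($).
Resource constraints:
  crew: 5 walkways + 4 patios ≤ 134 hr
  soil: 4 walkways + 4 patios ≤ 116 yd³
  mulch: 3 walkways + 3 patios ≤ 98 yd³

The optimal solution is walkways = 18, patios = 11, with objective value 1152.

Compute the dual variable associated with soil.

At the optimum: crew uses 134 of 134 (binding); soil uses 116 of 116 (binding); mulch uses 87 of 98 (slack = 11).
Since mulch is not tight, its dual is 0.
Dual feasibility on the basic columns requires 5·y_crew + 4·y_soil = 42, 4·y_crew + 4·y_soil = 36.
This yields shadow prices y_crew = 6, y_soil = 3.
Shadow price of soil = 3.

3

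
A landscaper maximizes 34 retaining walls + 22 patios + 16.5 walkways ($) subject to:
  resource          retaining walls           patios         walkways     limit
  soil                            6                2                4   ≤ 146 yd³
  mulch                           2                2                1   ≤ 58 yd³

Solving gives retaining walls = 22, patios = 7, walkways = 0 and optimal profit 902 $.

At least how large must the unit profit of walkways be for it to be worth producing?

20

Both soil and mulch are binding at x*.
From A_Bᵀ y = c: 6·y_soil + 2·y_mulch = 34; 2·y_soil + 2·y_mulch = 22.
This yields shadow prices y_soil = 3, y_mulch = 8.
walkways enters the basis when its profit ≥ yᵀa₃ = 3·4 + 8·1 = 20.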